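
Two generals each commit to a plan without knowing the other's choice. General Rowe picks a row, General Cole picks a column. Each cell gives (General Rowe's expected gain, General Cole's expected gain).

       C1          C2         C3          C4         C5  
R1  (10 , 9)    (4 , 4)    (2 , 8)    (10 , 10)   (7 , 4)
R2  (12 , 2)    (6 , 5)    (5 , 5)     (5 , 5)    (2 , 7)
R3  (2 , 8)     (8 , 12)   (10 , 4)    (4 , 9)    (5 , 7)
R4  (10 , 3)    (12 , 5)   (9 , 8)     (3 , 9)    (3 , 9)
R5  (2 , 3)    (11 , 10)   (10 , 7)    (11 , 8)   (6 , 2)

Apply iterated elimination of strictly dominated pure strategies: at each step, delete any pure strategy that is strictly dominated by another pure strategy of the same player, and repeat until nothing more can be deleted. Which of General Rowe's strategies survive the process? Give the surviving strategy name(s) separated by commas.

R1, R4, R5

General Cole's strategy C1 is strictly dominated by C4 (R1: 10>9, R2: 5>2, R3: 9>8, R4: 9>3, R5: 8>3) and is removed.
General Rowe's strategy R2 is strictly dominated by R5 (C2: 11>6, C3: 10>5, C4: 11>5, C5: 6>2) and is removed.
General Cole's strategy C3 is strictly dominated by C4 (R1: 10>8, R3: 9>4, R4: 9>8, R5: 8>7) and is removed.
Row R3 is eliminated: R5 beats it against every remaining column (C2: 11>8, C4: 11>4, C5: 6>5).
Among the remaining strategies, none is strictly dominated by another pure strategy of the same player, so the elimination stops.
Surviving strategies — General Rowe: {R1, R4, R5}; General Cole: {C2, C4, C5}.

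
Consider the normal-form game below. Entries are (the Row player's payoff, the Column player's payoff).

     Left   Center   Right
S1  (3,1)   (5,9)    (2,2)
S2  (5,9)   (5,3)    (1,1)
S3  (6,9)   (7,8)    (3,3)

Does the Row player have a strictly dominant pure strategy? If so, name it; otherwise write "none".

S3

S3 vs S1: Left: 6>3, Center: 7>5, Right: 3>2.
S3 vs S2: Left: 6>5, Center: 7>5, Right: 3>1.
S3 strictly beats every other strategy against every opponent action, so it is strictly dominant.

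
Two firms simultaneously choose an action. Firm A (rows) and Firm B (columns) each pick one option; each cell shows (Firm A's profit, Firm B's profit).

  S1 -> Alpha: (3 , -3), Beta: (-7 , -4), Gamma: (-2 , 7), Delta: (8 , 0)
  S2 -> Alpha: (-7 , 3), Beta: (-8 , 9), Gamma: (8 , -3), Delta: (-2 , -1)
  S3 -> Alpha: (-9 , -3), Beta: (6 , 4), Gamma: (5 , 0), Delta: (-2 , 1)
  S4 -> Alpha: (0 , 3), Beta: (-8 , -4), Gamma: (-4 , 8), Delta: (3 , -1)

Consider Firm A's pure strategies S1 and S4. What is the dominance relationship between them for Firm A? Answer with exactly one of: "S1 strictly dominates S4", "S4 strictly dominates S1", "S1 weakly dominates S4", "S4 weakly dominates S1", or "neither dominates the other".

S1 strictly dominates S4

Compare S1 to S4 across each opponent action: Alpha: 3>0, Beta: -7>-8, Gamma: -2>-4, Delta: 8>3.
S1 gives a strictly higher payoff against each opponent action, so S1 strictly dominates S4.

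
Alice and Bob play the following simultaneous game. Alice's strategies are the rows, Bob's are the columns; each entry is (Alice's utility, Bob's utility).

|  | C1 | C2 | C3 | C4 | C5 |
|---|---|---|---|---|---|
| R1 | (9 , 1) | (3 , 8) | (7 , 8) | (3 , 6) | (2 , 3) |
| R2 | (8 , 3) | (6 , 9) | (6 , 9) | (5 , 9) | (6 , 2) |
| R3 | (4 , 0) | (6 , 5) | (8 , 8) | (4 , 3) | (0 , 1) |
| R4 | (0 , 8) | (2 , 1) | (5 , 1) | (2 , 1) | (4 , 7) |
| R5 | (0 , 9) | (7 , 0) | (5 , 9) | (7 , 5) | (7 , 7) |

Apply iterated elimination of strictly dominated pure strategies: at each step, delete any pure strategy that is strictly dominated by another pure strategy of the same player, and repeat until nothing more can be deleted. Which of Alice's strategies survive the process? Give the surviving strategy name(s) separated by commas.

R1, R2, R3, R5

Alice's strategy R4 is strictly dominated by R2 (C1: 8>0, C2: 6>2, C3: 6>5, C4: 5>2, C5: 6>4) and is removed.
Bob's strategy C5 is strictly dominated by C3 (R1: 8>3, R2: 9>2, R3: 8>1, R5: 9>7) and is removed.
Among the remaining strategies, none is strictly dominated by another pure strategy of the same player, so the elimination stops.
Surviving strategies — Alice: {R1, R2, R3, R5}; Bob: {C1, C2, C3, C4}.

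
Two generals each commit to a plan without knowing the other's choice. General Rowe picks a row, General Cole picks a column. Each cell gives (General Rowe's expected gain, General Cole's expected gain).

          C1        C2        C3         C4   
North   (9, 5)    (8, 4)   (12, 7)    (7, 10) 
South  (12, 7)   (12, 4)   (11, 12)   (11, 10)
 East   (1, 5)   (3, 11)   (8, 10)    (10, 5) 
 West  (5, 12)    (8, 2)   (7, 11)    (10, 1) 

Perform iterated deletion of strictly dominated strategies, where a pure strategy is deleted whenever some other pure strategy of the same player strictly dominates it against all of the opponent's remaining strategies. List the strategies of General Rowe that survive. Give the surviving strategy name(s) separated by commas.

North, South

For General Rowe, South strictly dominates East on the remaining columns (C1: 12>1, C2: 12>3, C3: 11>8, C4: 11>10); eliminate East.
General Rowe's strategy West is strictly dominated by South (C1: 12>5, C2: 12>8, C3: 11>7, C4: 11>10) and is removed.
Column C1 is eliminated: C3 beats it against every remaining row (North: 7>5, South: 12>7).
General Cole's strategy C2 is strictly dominated by C3 (North: 7>4, South: 12>4) and is removed.
Among the remaining strategies, none is strictly dominated by another pure strategy of the same player, so the elimination stops.
Surviving strategies — General Rowe: {North, South}; General Cole: {C3, C4}.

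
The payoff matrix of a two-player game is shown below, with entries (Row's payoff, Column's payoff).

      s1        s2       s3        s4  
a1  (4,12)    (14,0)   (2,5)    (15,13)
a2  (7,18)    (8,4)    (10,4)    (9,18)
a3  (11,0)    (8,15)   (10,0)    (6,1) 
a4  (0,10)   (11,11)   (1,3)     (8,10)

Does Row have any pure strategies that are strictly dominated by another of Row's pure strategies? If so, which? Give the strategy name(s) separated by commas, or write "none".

a1 is not dominated — it holds its own against a2 at s2 (14>8); a3 at s2 (14>8); a4 at s1 (4>0).
a2: no other strategy beats it everywhere (a1 at s1 (7>4); a3 at s2 (8=8); a4 at s1 (7>0)).
Nothing dominates a3: a1 at s1 (11>4); a2 at s1 (11>7); a4 at s1 (11>0).
a4 is strictly dominated by a1 (s1: 4>0, s2: 14>11, s3: 2>1, s4: 15>8).

a4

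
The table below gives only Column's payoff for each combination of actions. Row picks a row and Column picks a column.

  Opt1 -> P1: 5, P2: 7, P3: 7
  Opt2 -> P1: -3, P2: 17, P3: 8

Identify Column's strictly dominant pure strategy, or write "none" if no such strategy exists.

P1 fails to dominate P2 at Opt1 (5<7).
P2 fails to dominate P3 at Opt1 (7=7).
P3 fails to dominate P2 at Opt1 (7=7).
No single strategy dominates all the others.

none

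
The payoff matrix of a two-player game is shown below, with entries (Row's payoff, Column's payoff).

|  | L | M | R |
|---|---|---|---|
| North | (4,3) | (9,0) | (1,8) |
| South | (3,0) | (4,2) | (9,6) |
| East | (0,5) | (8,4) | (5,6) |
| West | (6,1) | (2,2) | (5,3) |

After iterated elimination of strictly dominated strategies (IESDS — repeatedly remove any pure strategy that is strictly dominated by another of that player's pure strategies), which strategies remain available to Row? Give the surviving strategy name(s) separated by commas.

For Column, R strictly dominates L on the remaining rows (North: 8>3, South: 6>0, East: 6>5, West: 3>1); eliminate L.
Row West is eliminated: South beats it against every remaining column (M: 4>2, R: 9>5).
Column M is eliminated: R beats it against every remaining row (North: 8>0, South: 6>2, East: 6>4).
Row's strategy North is strictly dominated by South (R: 9>1) and is removed.
Row East is eliminated: South beats it against every remaining column (R: 9>5).
Among the remaining strategies, none is strictly dominated by another pure strategy of the same player, so the elimination stops.
Surviving strategies — Row: {South}; Column: {R}.

South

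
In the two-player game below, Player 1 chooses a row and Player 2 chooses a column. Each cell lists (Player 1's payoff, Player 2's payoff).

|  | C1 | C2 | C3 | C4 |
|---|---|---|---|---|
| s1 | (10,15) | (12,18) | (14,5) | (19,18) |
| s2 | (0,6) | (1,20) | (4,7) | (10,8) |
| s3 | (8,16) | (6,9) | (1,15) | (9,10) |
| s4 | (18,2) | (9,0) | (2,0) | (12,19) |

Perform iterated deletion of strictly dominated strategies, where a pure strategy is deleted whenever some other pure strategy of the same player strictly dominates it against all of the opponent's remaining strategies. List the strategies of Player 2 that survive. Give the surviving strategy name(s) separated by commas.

Player 1's strategy s2 is strictly dominated by s1 (C1: 10>0, C2: 12>1, C3: 14>4, C4: 19>10) and is removed.
For Player 1, s1 strictly dominates s3 on the remaining columns (C1: 10>8, C2: 12>6, C3: 14>1, C4: 19>9); eliminate s3.
Player 2's strategy C1 is strictly dominated by C4 (s1: 18>15, s4: 19>2) and is removed.
Player 1's strategy s4 is strictly dominated by s1 (C2: 12>9, C3: 14>2, C4: 19>12) and is removed.
Column C3 is eliminated: C2 beats it against every remaining row (s1: 18>5).
Among the remaining strategies, none is strictly dominated by another pure strategy of the same player, so the elimination stops.
Surviving strategies — Player 1: {s1}; Player 2: {C2, C4}.

C2, C4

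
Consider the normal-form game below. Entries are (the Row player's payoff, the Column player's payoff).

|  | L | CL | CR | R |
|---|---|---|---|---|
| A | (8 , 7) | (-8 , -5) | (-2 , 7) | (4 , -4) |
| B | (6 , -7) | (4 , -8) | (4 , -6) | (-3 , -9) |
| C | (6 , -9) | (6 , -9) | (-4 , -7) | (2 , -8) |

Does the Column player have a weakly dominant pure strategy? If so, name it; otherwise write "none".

CR

CR vs L: A: 7=7, B: -6>-7, C: -7>-9.
CR vs CL: A: 7>-5, B: -6>-8, C: -7>-9.
CR vs R: A: 7>-4, B: -6>-9, C: -7>-8.
CR is at least as good as every other strategy against every opponent action, so it is weakly dominant.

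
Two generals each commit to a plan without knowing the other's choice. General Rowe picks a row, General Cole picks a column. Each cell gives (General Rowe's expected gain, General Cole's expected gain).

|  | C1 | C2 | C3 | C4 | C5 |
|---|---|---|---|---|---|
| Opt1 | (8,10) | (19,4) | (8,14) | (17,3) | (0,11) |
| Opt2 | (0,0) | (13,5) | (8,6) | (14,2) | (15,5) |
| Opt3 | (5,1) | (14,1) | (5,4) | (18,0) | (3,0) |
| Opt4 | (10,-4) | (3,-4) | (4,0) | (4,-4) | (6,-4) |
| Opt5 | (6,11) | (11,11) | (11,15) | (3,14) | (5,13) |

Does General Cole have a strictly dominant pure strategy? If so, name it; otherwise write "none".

C3

C3 vs C1: Opt1: 14>10, Opt2: 6>0, Opt3: 4>1, Opt4: 0>-4, Opt5: 15>11.
C3 vs C2: Opt1: 14>4, Opt2: 6>5, Opt3: 4>1, Opt4: 0>-4, Opt5: 15>11.
C3 vs C4: Opt1: 14>3, Opt2: 6>2, Opt3: 4>0, Opt4: 0>-4, Opt5: 15>14.
C3 vs C5: Opt1: 14>11, Opt2: 6>5, Opt3: 4>0, Opt4: 0>-4, Opt5: 15>13.
C3 strictly beats every other strategy against every opponent action, so it is strictly dominant.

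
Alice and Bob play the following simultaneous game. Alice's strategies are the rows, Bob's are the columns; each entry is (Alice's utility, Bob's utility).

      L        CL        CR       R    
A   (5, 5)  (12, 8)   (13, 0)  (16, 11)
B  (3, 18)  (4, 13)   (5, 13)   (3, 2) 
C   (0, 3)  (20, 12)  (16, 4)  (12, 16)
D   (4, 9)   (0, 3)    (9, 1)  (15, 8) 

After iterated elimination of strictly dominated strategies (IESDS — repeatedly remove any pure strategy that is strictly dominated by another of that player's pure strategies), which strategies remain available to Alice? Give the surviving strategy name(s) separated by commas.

A

For Alice, A strictly dominates B on the remaining columns (L: 5>3, CL: 12>4, CR: 13>5, R: 16>3); eliminate B.
Row D is eliminated: A beats it against every remaining column (L: 5>4, CL: 12>0, CR: 13>9, R: 16>15).
Column L is eliminated: CL beats it against every remaining row (A: 8>5, C: 12>3).
For Bob, R strictly dominates CL on the remaining rows (A: 11>8, C: 16>12); eliminate CL.
Bob's strategy CR is strictly dominated by R (A: 11>0, C: 16>4) and is removed.
Alice's strategy C is strictly dominated by A (R: 16>12) and is removed.
Among the remaining strategies, none is strictly dominated by another pure strategy of the same player, so the elimination stops.
Surviving strategies — Alice: {A}; Bob: {R}.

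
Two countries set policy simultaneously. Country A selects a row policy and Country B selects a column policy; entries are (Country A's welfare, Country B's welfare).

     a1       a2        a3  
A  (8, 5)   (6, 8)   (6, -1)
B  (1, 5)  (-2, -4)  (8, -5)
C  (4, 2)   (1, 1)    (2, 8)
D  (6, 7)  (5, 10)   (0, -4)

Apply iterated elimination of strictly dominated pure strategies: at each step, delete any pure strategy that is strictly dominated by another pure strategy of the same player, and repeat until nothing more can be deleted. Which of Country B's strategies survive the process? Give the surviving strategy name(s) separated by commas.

a2

Row C is eliminated: A beats it against every remaining column (a1: 8>4, a2: 6>1, a3: 6>2).
For Country A, A strictly dominates D on the remaining columns (a1: 8>6, a2: 6>5, a3: 6>0); eliminate D.
Country B's strategy a3 is strictly dominated by a1 (A: 5>-1, B: 5>-5) and is removed.
For Country A, A strictly dominates B on the remaining columns (a1: 8>1, a2: 6>-2); eliminate B.
Country B's strategy a1 is strictly dominated by a2 (A: 8>5) and is removed.
Among the remaining strategies, none is strictly dominated by another pure strategy of the same player, so the elimination stops.
Surviving strategies — Country A: {A}; Country B: {a2}.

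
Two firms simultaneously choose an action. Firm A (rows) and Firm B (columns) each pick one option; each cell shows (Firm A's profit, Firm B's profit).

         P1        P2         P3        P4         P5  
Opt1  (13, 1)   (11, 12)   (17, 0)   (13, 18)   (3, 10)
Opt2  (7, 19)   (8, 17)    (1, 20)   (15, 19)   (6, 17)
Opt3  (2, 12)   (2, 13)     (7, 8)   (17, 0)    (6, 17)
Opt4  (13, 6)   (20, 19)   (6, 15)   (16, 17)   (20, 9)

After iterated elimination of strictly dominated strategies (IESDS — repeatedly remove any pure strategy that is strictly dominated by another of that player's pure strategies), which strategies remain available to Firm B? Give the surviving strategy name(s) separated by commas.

Firm A's strategy Opt2 is strictly dominated by Opt4 (P1: 13>7, P2: 20>8, P3: 6>1, P4: 16>15, P5: 20>6) and is removed.
For Firm B, P2 strictly dominates P1 on the remaining rows (Opt1: 12>1, Opt3: 13>12, Opt4: 19>6); eliminate P1.
Column P3 is eliminated: P2 beats it against every remaining row (Opt1: 12>0, Opt3: 13>8, Opt4: 19>15).
Row Opt1 is eliminated: Opt4 beats it against every remaining column (P2: 20>11, P4: 16>13, P5: 20>3).
For Firm B, P2 strictly dominates P4 on the remaining rows (Opt3: 13>0, Opt4: 19>17); eliminate P4.
For Firm A, Opt4 strictly dominates Opt3 on the remaining columns (P2: 20>2, P5: 20>6); eliminate Opt3.
Column P5 is eliminated: P2 beats it against every remaining row (Opt4: 19>9).
Among the remaining strategies, none is strictly dominated by another pure strategy of the same player, so the elimination stops.
Surviving strategies — Firm A: {Opt4}; Firm B: {P2}.

P2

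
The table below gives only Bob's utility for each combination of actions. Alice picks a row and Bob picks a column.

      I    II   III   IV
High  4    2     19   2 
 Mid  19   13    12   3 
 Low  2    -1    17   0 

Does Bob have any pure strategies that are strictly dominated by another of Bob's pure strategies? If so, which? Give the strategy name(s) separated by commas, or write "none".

II, IV

I: no other strategy beats it everywhere (II at High (4>2); III at Mid (19>12); IV at High (4>2)).
II is strictly dominated by I (High: 4>2, Mid: 19>13, Low: 2>-1).
III: no other strategy beats it everywhere (I at High (19>4); II at High (19>2); IV at High (19>2)).
IV is strictly dominated by I (High: 4>2, Mid: 19>3, Low: 2>0).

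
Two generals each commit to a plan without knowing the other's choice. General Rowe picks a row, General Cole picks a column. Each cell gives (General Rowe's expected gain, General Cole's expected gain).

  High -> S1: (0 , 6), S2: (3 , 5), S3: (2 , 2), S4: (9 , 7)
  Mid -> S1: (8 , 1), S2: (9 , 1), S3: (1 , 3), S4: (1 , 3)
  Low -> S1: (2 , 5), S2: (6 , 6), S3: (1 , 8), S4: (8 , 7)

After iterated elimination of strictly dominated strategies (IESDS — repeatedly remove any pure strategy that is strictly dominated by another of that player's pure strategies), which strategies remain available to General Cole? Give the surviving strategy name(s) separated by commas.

For General Cole, S4 strictly dominates S1 on the remaining rows (High: 7>6, Mid: 3>1, Low: 7>5); eliminate S1.
Column S2 is eliminated: S4 beats it against every remaining row (High: 7>5, Mid: 3>1, Low: 7>6).
For General Rowe, High strictly dominates Mid on the remaining columns (S3: 2>1, S4: 9>1); eliminate Mid.
Row Low is eliminated: High beats it against every remaining column (S3: 2>1, S4: 9>8).
General Cole's strategy S3 is strictly dominated by S4 (High: 7>2) and is removed.
Among the remaining strategies, none is strictly dominated by another pure strategy of the same player, so the elimination stops.
Surviving strategies — General Rowe: {High}; General Cole: {S4}.

S4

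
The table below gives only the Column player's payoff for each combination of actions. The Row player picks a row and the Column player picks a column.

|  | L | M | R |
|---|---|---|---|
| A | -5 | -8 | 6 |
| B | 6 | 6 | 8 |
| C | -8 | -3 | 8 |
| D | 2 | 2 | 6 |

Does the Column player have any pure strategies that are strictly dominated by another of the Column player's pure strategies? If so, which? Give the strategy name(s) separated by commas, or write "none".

L: dominated, since R does at least as well everywhere (A: 6>-5, B: 8>6, C: 8>-8, D: 6>2).
R strictly dominates M — A: 6>-8, B: 8>6, C: 8>-3, D: 6>2.
R is not dominated — it holds its own against L at A (6>-5); M at A (6>-8).

L, M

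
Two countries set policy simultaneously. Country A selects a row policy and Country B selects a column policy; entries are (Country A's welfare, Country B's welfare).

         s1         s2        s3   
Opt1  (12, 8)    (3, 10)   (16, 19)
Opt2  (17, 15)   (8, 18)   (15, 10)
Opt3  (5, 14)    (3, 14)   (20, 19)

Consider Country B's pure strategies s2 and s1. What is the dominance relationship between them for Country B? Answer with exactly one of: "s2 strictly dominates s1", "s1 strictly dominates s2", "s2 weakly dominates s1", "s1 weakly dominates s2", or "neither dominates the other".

s2 weakly dominates s1

s2's payoffs vs s1's, by Country A's action — Opt1: 10>8, Opt2: 18>15, Opt3: 14=14.
s2 is at least as good everywhere and strictly better somewhere (tied only at Opt3), so s2 weakly but not strictly dominates s1.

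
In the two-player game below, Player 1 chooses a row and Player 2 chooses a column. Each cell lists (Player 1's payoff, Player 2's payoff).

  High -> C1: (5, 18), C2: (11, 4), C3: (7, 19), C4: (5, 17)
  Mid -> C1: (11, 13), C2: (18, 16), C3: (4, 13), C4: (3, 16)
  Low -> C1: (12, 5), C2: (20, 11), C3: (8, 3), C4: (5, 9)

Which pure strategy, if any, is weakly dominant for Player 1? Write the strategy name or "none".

Low

Low vs High: C1: 12>5, C2: 20>11, C3: 8>7, C4: 5=5.
Low vs Mid: C1: 12>11, C2: 20>18, C3: 8>4, C4: 5>3.
Low is at least as good as every other strategy against every opponent action, so it is weakly dominant.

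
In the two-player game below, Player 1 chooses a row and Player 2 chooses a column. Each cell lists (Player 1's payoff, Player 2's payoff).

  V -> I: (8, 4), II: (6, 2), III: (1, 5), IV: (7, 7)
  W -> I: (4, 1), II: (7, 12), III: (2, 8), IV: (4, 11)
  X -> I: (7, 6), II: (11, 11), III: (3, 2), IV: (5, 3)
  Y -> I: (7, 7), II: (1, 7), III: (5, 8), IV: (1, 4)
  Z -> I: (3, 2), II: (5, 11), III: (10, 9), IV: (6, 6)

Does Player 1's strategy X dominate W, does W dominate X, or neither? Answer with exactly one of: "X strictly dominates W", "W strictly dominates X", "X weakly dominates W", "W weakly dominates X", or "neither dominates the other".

X strictly dominates W

X's payoffs vs W's, by Player 2's action — I: 7>4, II: 11>7, III: 3>2, IV: 5>4.
Every comparison favours X, so X strictly dominates W.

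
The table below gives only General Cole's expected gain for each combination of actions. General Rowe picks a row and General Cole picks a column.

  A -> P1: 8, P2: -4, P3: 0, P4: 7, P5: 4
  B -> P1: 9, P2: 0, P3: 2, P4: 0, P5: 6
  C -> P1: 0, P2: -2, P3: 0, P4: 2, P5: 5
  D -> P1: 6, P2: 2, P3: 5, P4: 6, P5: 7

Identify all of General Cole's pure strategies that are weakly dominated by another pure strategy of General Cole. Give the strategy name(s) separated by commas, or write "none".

P2, P3

Nothing dominates P1: P2 at A (8>-4); P3 at A (8>0); P4 at A (8>7); P5 at A (8>4).
P2: dominated, since P1 does at least as well everywhere (A: 8>-4, B: 9>0, C: 0>-2, D: 6>2).
P3: dominated, since P1 does at least as well everywhere (A: 8>0, B: 9>2, C: 0=0, D: 6>5).
P4: no other strategy beats it everywhere (P1 at C (2>0); P2 at A (7>-4); P3 at A (7>0); P5 at A (7>4)).
P5: no other strategy beats it everywhere (P1 at C (5>0); P2 at A (4>-4); P3 at A (4>0); P4 at B (6>0)).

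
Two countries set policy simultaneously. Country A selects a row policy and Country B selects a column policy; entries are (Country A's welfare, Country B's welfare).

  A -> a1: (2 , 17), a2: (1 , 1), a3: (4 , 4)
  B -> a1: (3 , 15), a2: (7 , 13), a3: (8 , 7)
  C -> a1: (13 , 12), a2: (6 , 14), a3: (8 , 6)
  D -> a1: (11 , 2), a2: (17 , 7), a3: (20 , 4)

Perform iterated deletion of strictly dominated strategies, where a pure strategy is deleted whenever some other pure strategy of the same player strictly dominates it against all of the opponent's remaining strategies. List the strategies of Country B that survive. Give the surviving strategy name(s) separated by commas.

a2

Row A is eliminated: B beats it against every remaining column (a1: 3>2, a2: 7>1, a3: 8>4).
For Country A, D strictly dominates B on the remaining columns (a1: 11>3, a2: 17>7, a3: 20>8); eliminate B.
Column a1 is eliminated: a2 beats it against every remaining row (C: 14>12, D: 7>2).
Country A's strategy C is strictly dominated by D (a2: 17>6, a3: 20>8) and is removed.
For Country B, a2 strictly dominates a3 on the remaining rows (D: 7>4); eliminate a3.
Among the remaining strategies, none is strictly dominated by another pure strategy of the same player, so the elimination stops.
Surviving strategies — Country A: {D}; Country B: {a2}.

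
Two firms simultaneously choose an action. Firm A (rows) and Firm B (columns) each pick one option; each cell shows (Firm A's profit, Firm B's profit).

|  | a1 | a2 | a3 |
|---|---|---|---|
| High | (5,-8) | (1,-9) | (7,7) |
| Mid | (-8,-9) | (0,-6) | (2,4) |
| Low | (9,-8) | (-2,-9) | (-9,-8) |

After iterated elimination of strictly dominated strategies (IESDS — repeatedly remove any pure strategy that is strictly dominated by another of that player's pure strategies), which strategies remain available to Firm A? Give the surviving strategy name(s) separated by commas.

Firm A's strategy Mid is strictly dominated by High (a1: 5>-8, a2: 1>0, a3: 7>2) and is removed.
Firm B's strategy a2 is strictly dominated by a1 (High: -8>-9, Low: -8>-9) and is removed.
Among the remaining strategies, none is strictly dominated by another pure strategy of the same player, so the elimination stops.
Surviving strategies — Firm A: {High, Low}; Firm B: {a1, a3}.

High, Low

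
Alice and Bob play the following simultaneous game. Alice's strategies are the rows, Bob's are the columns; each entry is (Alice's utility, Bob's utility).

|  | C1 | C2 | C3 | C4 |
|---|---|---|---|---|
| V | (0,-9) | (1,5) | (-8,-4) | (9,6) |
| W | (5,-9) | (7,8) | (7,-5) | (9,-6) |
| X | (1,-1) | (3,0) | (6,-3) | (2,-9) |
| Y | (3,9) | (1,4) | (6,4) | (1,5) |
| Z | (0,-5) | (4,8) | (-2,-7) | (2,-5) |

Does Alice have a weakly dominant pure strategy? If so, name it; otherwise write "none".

W

W vs V: C1: 5>0, C2: 7>1, C3: 7>-8, C4: 9=9.
W vs X: C1: 5>1, C2: 7>3, C3: 7>6, C4: 9>2.
W vs Y: C1: 5>3, C2: 7>1, C3: 7>6, C4: 9>1.
W vs Z: C1: 5>0, C2: 7>4, C3: 7>-2, C4: 9>2.
W is at least as good as every other strategy against every opponent action, so it is weakly dominant.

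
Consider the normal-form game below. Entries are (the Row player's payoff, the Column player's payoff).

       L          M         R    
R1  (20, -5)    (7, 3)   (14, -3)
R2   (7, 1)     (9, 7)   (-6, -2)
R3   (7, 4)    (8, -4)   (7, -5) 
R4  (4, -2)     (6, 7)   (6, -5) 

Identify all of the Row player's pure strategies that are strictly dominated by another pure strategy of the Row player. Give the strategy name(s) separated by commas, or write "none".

R4

R1 is not dominated — it holds its own against R2 at L (20>7); R3 at L (20>7); R4 at L (20>4).
R2: no other strategy beats it everywhere (R1 at M (9>7); R3 at L (7=7); R4 at L (7>4)).
Nothing dominates R3: R1 at M (8>7); R2 at L (7=7); R4 at L (7>4).
R4 is strictly dominated by R1 (L: 20>4, M: 7>6, R: 14>6).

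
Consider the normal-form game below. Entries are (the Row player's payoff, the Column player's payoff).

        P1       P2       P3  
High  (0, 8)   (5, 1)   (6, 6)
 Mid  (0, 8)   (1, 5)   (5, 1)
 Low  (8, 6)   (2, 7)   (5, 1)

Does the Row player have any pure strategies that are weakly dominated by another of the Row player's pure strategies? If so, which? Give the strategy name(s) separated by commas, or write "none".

Mid

Nothing dominates High: Mid at P2 (5>1); Low at P2 (5>2).
High weakly dominates Mid — P1: 0=0, P2: 5>1, P3: 6>5.
Low: no other strategy beats it everywhere (High at P1 (8>0); Mid at P1 (8>0)).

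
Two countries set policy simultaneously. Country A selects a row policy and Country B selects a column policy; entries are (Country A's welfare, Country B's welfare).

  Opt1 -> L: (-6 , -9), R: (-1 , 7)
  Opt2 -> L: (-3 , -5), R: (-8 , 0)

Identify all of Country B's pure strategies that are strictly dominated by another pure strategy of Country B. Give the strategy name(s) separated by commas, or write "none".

L: dominated, since R does at least as well everywhere (Opt1: 7>-9, Opt2: 0>-5).
Nothing dominates R: L at Opt1 (7>-9).

L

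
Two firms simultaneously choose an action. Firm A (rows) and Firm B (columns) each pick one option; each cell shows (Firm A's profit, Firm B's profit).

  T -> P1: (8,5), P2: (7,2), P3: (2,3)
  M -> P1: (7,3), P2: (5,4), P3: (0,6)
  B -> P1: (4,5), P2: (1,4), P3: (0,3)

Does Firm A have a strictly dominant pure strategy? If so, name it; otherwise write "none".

T vs M: P1: 8>7, P2: 7>5, P3: 2>0.
T vs B: P1: 8>4, P2: 7>1, P3: 2>0.
T strictly beats every other strategy against every opponent action, so it is strictly dominant.

T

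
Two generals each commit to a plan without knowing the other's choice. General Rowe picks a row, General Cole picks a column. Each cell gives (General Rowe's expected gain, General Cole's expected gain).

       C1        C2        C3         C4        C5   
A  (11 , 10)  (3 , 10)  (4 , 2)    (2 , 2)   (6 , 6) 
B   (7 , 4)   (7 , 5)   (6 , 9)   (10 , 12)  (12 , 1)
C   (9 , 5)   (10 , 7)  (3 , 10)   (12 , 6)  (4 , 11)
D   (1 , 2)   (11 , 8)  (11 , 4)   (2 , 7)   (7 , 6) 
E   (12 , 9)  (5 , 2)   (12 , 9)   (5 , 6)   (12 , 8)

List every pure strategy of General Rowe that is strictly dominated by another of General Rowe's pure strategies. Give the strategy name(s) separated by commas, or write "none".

A

A is strictly dominated by E (C1: 12>11, C2: 5>3, C3: 12>4, C4: 5>2, C5: 12>6).
B is not dominated — it holds its own against A at C2 (7>3); C at C3 (6>3); D at C1 (7>1); E at C2 (7>5).
Nothing dominates C: A at C2 (10>3); B at C1 (9>7); D at C1 (9>1); E at C2 (10>5).
D: no other strategy beats it everywhere (A at C2 (11>3); B at C2 (11>7); C at C2 (11>10); E at C2 (11>5)).
E is not dominated — it holds its own against A at C1 (12>11); B at C1 (12>7); C at C1 (12>9); D at C1 (12>1).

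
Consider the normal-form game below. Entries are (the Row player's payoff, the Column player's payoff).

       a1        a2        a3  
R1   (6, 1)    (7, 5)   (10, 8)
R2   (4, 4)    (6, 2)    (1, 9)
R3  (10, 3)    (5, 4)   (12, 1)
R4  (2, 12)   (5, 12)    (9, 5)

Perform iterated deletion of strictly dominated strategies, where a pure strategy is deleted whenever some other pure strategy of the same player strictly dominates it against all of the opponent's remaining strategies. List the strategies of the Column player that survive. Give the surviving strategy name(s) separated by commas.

a2, a3

For the Row player, R1 strictly dominates R2 on the remaining columns (a1: 6>4, a2: 7>6, a3: 10>1); eliminate R2.
For the Row player, R1 strictly dominates R4 on the remaining columns (a1: 6>2, a2: 7>5, a3: 10>9); eliminate R4.
Column a1 is eliminated: a2 beats it against every remaining row (R1: 5>1, R3: 4>3).
Among the remaining strategies, none is strictly dominated by another pure strategy of the same player, so the elimination stops.
Surviving strategies — the Row player: {R1, R3}; the Column player: {a2, a3}.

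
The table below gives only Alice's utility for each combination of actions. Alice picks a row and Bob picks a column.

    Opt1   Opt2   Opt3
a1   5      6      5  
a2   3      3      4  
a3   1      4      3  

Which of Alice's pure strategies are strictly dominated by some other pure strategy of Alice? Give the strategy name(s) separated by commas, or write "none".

a1 is not dominated — it holds its own against a2 at Opt1 (5>3); a3 at Opt1 (5>1).
a2 is strictly dominated by a1 (Opt1: 5>3, Opt2: 6>3, Opt3: 5>4).
a3 is strictly dominated by a1 (Opt1: 5>1, Opt2: 6>4, Opt3: 5>3).

a2, a3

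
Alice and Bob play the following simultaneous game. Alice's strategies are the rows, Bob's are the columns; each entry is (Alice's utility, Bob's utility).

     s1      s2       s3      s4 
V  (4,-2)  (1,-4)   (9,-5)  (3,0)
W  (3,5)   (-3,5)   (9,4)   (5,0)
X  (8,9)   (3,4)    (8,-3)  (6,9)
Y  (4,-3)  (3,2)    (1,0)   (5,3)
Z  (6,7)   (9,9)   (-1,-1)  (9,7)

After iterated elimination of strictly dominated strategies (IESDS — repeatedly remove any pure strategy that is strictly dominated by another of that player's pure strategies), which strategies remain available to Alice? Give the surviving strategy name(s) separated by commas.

X, Z

For Bob, s2 strictly dominates s3 on the remaining rows (V: -4>-5, W: 5>4, X: 4>-3, Y: 2>0, Z: 9>-1); eliminate s3.
Alice's strategy V is strictly dominated by X (s1: 8>4, s2: 3>1, s4: 6>3) and is removed.
Row W is eliminated: X beats it against every remaining column (s1: 8>3, s2: 3>-3, s4: 6>5).
Row Y is eliminated: Z beats it against every remaining column (s1: 6>4, s2: 9>3, s4: 9>5).
Among the remaining strategies, none is strictly dominated by another pure strategy of the same player, so the elimination stops.
Surviving strategies — Alice: {X, Z}; Bob: {s1, s2, s4}.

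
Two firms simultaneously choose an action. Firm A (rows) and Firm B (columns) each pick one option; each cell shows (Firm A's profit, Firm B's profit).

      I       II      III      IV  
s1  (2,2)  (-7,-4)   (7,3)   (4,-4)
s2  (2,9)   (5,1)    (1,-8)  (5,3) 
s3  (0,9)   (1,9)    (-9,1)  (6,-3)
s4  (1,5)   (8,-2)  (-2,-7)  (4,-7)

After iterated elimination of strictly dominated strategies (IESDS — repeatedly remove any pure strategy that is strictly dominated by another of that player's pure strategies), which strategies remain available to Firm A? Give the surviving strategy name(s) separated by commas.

Firm B's strategy IV is strictly dominated by I (s1: 2>-4, s2: 9>3, s3: 9>-3, s4: 5>-7) and is removed.
Firm A's strategy s3 is strictly dominated by s2 (I: 2>0, II: 5>1, III: 1>-9) and is removed.
For Firm B, I strictly dominates II on the remaining rows (s1: 2>-4, s2: 9>1, s4: 5>-2); eliminate II.
Firm A's strategy s4 is strictly dominated by s1 (I: 2>1, III: 7>-2) and is removed.
Among the remaining strategies, none is strictly dominated by another pure strategy of the same player, so the elimination stops.
Surviving strategies — Firm A: {s1, s2}; Firm B: {I, III}.

s1, s2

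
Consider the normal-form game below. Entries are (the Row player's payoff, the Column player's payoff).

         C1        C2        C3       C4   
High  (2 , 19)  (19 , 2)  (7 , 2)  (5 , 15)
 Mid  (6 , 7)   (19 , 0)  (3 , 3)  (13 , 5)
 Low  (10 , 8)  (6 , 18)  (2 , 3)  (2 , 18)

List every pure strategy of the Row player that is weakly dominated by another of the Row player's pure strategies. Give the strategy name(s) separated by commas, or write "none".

High is not dominated — it holds its own against Mid at C3 (7>3); Low at C2 (19>6).
Nothing dominates Mid: High at C1 (6>2); Low at C2 (19>6).
Nothing dominates Low: High at C1 (10>2); Mid at C1 (10>6).

none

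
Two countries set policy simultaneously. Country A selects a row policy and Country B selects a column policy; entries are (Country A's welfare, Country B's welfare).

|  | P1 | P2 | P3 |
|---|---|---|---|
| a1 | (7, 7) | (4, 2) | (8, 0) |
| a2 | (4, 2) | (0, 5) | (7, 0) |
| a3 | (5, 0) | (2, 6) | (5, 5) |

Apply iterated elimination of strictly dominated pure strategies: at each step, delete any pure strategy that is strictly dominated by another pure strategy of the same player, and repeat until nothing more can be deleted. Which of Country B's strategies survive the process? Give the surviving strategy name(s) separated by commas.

Row a2 is eliminated: a1 beats it against every remaining column (P1: 7>4, P2: 4>0, P3: 8>7).
Row a3 is eliminated: a1 beats it against every remaining column (P1: 7>5, P2: 4>2, P3: 8>5).
Column P2 is eliminated: P1 beats it against every remaining row (a1: 7>2).
Country B's strategy P3 is strictly dominated by P1 (a1: 7>0) and is removed.
Among the remaining strategies, none is strictly dominated by another pure strategy of the same player, so the elimination stops.
Surviving strategies — Country A: {a1}; Country B: {P1}.

P1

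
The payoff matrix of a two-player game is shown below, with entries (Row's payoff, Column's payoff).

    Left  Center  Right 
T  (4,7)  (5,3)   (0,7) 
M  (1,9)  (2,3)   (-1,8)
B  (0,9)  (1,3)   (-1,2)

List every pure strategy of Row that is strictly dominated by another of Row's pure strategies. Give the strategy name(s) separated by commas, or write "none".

M, B

T: no other strategy beats it everywhere (M at Left (4>1); B at Left (4>0)).
M: dominated, since T does at least as well everywhere (Left: 4>1, Center: 5>2, Right: 0>-1).
B is strictly dominated by T (Left: 4>0, Center: 5>1, Right: 0>-1).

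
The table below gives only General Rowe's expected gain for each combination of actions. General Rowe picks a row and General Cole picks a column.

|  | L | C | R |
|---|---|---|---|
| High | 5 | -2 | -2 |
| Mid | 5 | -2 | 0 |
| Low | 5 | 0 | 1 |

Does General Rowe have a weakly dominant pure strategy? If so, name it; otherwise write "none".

Low

Low vs High: L: 5=5, C: 0>-2, R: 1>-2.
Low vs Mid: L: 5=5, C: 0>-2, R: 1>0.
Low is at least as good as every other strategy against every opponent action, so it is weakly dominant.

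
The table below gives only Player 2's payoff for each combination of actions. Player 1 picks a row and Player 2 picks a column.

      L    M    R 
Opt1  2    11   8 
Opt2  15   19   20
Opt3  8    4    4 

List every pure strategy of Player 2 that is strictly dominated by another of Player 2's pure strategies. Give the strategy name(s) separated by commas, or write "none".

Nothing dominates L: M at Opt3 (8>4); R at Opt3 (8>4).
M: no other strategy beats it everywhere (L at Opt1 (11>2); R at Opt1 (11>8)).
Nothing dominates R: L at Opt1 (8>2); M at Opt2 (20>19).

none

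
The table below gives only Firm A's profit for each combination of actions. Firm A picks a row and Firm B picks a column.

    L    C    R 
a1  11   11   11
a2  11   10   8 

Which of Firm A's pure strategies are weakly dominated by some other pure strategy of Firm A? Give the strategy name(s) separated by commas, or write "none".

a2

a1 is not dominated — it holds its own against a2 at C (11>10).
a2 is weakly dominated by a1 (L: 11=11, C: 11>10, R: 11>8).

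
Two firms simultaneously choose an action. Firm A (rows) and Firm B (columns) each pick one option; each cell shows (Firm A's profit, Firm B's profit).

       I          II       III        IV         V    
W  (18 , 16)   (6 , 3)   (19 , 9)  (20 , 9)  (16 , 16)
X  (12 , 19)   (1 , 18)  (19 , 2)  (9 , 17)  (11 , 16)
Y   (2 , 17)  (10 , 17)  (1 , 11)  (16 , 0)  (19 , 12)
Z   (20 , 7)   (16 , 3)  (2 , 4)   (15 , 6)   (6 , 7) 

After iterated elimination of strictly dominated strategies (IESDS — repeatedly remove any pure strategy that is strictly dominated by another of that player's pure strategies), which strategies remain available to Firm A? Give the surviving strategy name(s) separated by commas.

W, Y, Z

Column III is eliminated: I beats it against every remaining row (W: 16>9, X: 19>2, Y: 17>11, Z: 7>4).
Firm A's strategy X is strictly dominated by W (I: 18>12, II: 6>1, IV: 20>9, V: 16>11) and is removed.
For Firm B, I strictly dominates IV on the remaining rows (W: 16>9, Y: 17>0, Z: 7>6); eliminate IV.
Among the remaining strategies, none is strictly dominated by another pure strategy of the same player, so the elimination stops.
Surviving strategies — Firm A: {W, Y, Z}; Firm B: {I, II, V}.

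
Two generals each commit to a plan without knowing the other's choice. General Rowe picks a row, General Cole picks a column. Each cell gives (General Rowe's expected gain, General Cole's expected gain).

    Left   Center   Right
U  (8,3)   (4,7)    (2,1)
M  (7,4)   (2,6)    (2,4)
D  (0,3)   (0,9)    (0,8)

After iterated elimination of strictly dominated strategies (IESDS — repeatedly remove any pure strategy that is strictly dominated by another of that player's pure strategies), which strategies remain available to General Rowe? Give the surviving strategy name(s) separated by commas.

General Rowe's strategy D is strictly dominated by U (Left: 8>0, Center: 4>0, Right: 2>0) and is removed.
General Cole's strategy Left is strictly dominated by Center (U: 7>3, M: 6>4) and is removed.
For General Cole, Center strictly dominates Right on the remaining rows (U: 7>1, M: 6>4); eliminate Right.
For General Rowe, U strictly dominates M on the remaining columns (Center: 4>2); eliminate M.
Among the remaining strategies, none is strictly dominated by another pure strategy of the same player, so the elimination stops.
Surviving strategies — General Rowe: {U}; General Cole: {Center}.

U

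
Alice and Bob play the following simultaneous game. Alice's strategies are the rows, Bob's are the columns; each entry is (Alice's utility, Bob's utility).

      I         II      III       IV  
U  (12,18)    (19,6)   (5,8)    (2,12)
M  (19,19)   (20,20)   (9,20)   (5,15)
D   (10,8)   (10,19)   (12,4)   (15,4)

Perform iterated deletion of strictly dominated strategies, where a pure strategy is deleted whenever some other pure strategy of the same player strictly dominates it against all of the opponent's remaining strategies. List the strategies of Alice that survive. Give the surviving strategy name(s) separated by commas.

M, D

Row U is eliminated: M beats it against every remaining column (I: 19>12, II: 20>19, III: 9>5, IV: 5>2).
For Bob, II strictly dominates I on the remaining rows (M: 20>19, D: 19>8); eliminate I.
For Bob, II strictly dominates IV on the remaining rows (M: 20>15, D: 19>4); eliminate IV.
Among the remaining strategies, none is strictly dominated by another pure strategy of the same player, so the elimination stops.
Surviving strategies — Alice: {M, D}; Bob: {II, III}.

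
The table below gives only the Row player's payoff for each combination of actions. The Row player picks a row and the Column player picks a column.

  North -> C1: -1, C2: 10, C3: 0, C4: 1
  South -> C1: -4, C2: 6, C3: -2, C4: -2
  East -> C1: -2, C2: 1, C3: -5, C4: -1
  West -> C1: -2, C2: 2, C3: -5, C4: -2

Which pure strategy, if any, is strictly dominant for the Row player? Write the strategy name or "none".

North

North vs South: C1: -1>-4, C2: 10>6, C3: 0>-2, C4: 1>-2.
North vs East: C1: -1>-2, C2: 10>1, C3: 0>-5, C4: 1>-1.
North vs West: C1: -1>-2, C2: 10>2, C3: 0>-5, C4: 1>-2.
North strictly beats every other strategy against every opponent action, so it is strictly dominant.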